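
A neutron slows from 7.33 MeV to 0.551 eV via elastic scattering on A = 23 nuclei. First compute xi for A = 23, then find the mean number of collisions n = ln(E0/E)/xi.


xi = 1 + (A-1)^2/(2A)*ln((A-1)/(A+1)) = 0.08448899 (for A = 23)
n = ln(E0/E) / xi
n = ln(7.33e6 / 0.551) / 0.08448899
n = ln(1.330309e+07) / 0.08448899 = 194.15

194.15


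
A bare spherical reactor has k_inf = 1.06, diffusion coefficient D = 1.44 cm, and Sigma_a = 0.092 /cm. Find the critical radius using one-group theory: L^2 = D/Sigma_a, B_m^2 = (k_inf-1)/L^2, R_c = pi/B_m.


L^2 = D / Sigma_a = 1.44 / 0.092 = 15.65217 cm^2
B_m^2 = (k_inf - 1) / L^2 = (1.06 - 1) / 15.65217 = 0.003833334 /cm^2
For a bare sphere: B_g = pi/R, so R_c = pi / sqrt(B_m^2)
R_c = pi / sqrt(0.003833334) = 50.741 cm

50.741


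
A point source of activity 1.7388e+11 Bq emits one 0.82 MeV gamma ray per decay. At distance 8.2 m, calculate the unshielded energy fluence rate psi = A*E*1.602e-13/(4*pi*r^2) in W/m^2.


psi = A * E * 1.602e-13 / (4*pi*r^2)
psi = 1.7388e+11 * 0.82 * 1.602e-13 / (4*pi*8.2^2)
psi = 2.7033e-05 W/m^2

2.7033e-05


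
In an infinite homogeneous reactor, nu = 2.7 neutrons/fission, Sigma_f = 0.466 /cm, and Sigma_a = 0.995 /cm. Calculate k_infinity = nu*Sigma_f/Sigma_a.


k_inf = nu * Sigma_f / Sigma_a
k_inf = 2.7 * 0.466 / 0.995
k_inf = 1.2645

1.2645


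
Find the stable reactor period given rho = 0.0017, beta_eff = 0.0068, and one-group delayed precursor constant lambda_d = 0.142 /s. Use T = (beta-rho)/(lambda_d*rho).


T = (beta - rho) / (lambda_d * rho)
T = (0.0068 - 0.0017) / (0.142 * 0.0017)
T = 21.127 s

21.127


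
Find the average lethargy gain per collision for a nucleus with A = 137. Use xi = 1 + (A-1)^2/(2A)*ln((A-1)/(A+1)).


xi = 1 + (A-1)^2/(2A) * ln((A-1)/(A+1))
xi = 1 + (137-1)^2/(2*137) * ln((137-1)/(137 +1))
xi = 0.014528

0.014528


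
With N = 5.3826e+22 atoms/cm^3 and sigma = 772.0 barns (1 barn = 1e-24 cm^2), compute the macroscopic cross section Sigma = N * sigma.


Sigma = N * sigma_barns * 1e-24
Sigma = 5.3826e+22 * 772.0 * 1e-24
Sigma = 41.554 /cm

41.554


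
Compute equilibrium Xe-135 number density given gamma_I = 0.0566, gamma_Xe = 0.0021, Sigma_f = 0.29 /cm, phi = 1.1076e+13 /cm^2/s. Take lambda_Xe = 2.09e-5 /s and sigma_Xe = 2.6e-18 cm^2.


Xe_eq = (gamma_I + gamma_Xe) * Sigma_f * phi / (lambda_Xe + sigma_Xe * phi)
Numerator = (0.0566 + 0.0021) * 0.29 * 1.1076e+13 = 1.885467e+11
Denominator = 2.09e-5 + 2.6e-18 * 1.1076e+13 = 4.969760e-05
Xe_eq = 1.885467e+11 / 4.969760e-05 = 3.7939e+15 /cm^3

3.7939e+15


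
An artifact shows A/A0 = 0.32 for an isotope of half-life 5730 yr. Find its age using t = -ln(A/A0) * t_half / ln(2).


lambda = ln(2) / t_half = ln(2) / 5730 = 1.209681e-04 /yr
t = -ln(A/A0) / lambda
t = -ln(0.32) / 1.209681e-04
t = 9419.3 yr

9419.3


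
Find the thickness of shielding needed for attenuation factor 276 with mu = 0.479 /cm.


x = ln(factor) / mu
x = ln(276) / 0.479
x = 11.734 cm

11.734


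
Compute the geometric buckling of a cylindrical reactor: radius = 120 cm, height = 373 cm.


B^2 = (2.405/R)^2 + (pi/H)^2
B^2 = (2.405/120)^2 + (pi/373)^2
B^2 = 4.7261e-04 /cm^2

4.7261e-04


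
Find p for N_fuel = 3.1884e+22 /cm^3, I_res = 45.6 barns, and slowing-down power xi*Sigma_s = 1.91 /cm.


p = exp(-N * I * 1e-24 / (xi*Sigma_s))
p = exp(-3.1884e+22 * 45.6 * 1e-24 / 1.91)
p = 0.46710

0.46710


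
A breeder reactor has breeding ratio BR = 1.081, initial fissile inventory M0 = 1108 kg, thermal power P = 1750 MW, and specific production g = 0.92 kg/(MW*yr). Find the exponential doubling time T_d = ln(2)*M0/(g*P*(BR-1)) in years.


Breeding gain G = BR - 1 = 1.081 - 1 = 0.081
Fissile production rate = g * P * G = 0.92 * 1750 * 0.081 = 130.41 kg/yr
T_d = ln(2) * M0 / (g * P * G)
T_d = ln(2) * 1108 / 130.41 = 5.8892 yr

5.8892


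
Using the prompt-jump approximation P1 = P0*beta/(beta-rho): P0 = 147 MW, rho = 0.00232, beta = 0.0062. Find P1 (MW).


P1/P0 = beta / (beta - rho)
P1/P0 = 0.0062 / (0.0062 - 0.00232) = 1.597938
P1 = 147 * 1.597938 = 234.90 MW

234.90


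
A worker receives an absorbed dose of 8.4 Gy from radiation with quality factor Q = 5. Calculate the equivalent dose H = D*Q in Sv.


H = D * Q
H = 8.4 * 5
H = 42.000 Sv

42.000


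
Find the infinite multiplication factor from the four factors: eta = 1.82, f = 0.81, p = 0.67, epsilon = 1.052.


k_inf = eta * f * p * epsilon
k_inf = 1.82 * 0.81 * 0.67 * 1.052
k_inf = 1.0391

1.0391


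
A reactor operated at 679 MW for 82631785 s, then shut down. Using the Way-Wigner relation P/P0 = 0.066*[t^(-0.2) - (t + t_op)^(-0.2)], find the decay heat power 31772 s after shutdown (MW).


P/P0 = 0.066 * [t^(-0.2) - (t + t_op)^(-0.2)]
P/P0 = 0.066 * [31772^(-0.2) - (31772 + 82631785)^(-0.2)]
P/P0 = 0.066 * [0.1257741 - 0.02609379] = 0.006578900
P = 679 * 0.006578900 = 4.4671 MW

4.4671


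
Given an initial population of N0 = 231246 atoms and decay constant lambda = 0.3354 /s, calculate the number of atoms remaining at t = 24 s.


N = N0 * exp(-lambda * t)
N = 231246 * exp(-0.3354 * 24)
N = 73.821

73.821


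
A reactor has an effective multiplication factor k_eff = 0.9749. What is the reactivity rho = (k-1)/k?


rho = (k_eff - 1) / k_eff
rho = (0.9749 - 1) / 0.9749
rho = -0.025746

-0.025746


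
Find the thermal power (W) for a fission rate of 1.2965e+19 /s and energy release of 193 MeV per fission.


P = fission_rate * E_MeV * 1.602e-13
P = 1.2965e+19 * 193 * 1.602e-13
P = 4.0086e+08 W

4.0086e+08


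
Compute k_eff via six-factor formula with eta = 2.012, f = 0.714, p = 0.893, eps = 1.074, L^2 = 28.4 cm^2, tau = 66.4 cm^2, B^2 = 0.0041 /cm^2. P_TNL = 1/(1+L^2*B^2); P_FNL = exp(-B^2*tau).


k_inf = eta*f*p*eps = 2.012*0.714*0.893*1.074 = 1.377787
P_TNL = 1/(1 + L^2*B^2) = 1/(1 + 28.4*0.0041) = 0.8957042
P_FNL = exp(-B^2*tau) = exp(-0.0041*66.4) = 0.7616714
k_eff = k_inf * P_TNL * P_FNL = 1.377787 * 0.8957042 * 0.7616714
k_eff = 0.93997

0.93997


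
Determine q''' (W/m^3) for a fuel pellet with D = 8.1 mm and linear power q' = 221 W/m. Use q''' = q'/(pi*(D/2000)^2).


r = D / 2 / 1000 = 8.1 / 2 / 1000 = 0.00405 m
q''' = q' / (pi * r^2)
q''' = 221 / (pi * 0.00405^2)
q''' = 4.2888e+06 W/m^3

4.2888e+06


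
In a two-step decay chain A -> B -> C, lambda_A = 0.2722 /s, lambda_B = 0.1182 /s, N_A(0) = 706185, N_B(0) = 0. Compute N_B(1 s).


N_B(t) = lambda_A * N_A0 / (lambda_B - lambda_A) * [exp(-lambda_A*t) - exp(-lambda_B*t)]
exp(-0.2722*1) = 0.7617019; exp(-0.1182*1) = 0.8885183
N_B = 0.2722 * 706185 / (0.1182 - 0.2722) * (0.7617019 - 0.8885183)
N_B = 158293

158293


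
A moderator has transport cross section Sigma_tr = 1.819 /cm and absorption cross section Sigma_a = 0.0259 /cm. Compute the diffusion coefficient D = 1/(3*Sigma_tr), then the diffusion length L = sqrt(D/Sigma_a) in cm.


D = 1 / (3 * Sigma_tr) = 1 / (3 * 1.819) = 0.1832509 cm
L = sqrt(D / Sigma_a)
L = sqrt(0.1832509 / 0.0259)
L = 2.6599 cm

2.6599


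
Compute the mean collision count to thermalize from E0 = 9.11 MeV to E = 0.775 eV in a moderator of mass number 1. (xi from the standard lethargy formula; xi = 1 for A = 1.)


xi = 1 + (A-1)^2/(2A)*ln((A-1)/(A+1)) = 1 (for A = 1)
n = ln(E0/E) / xi
n = ln(9.11e6 / 0.775) / 1
n = ln(1.175484e+07) / 1 = 16.280

16.280


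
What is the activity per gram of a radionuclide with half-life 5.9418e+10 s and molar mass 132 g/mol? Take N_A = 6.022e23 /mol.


lambda = ln(2) / t_half = ln(2) / 5.9418e+10 = 1.166561e-11 /s
SA = lambda * N_A / M
SA = 1.166561e-11 * 6.022e23 / 132
SA = 5.3220e+10 Bq/g

5.3220e+10


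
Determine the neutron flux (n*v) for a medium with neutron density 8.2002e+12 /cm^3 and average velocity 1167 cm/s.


phi = n * v
phi = 8.2002e+12 * 1167
phi = 9.5696e+15 /cm^2/s

9.5696e+15


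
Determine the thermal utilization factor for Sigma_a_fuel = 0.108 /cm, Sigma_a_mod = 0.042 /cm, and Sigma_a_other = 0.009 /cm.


f = Sigma_a_fuel / (Sigma_a_fuel + Sigma_a_mod + Sigma_a_other)
f = 0.108 / (0.108 + 0.042 + 0.009)
f = 0.67925

0.67925


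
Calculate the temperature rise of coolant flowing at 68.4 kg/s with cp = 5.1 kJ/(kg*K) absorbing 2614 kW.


dT = Q / (m_dot * cp)
dT = 2614 / (68.4 * 5.1)
dT = 7.4934 C

7.4934


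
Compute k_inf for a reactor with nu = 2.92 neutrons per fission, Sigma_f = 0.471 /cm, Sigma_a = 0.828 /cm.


k_inf = nu * Sigma_f / Sigma_a
k_inf = 2.92 * 0.471 / 0.828
k_inf = 1.6610

1.6610


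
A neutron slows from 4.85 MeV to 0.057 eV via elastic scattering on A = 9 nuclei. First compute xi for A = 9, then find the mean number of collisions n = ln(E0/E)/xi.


xi = 1 + (A-1)^2/(2A)*ln((A-1)/(A+1)) = 0.2066007 (for A = 9)
n = ln(E0/E) / xi
n = ln(4.85e6 / 0.057) / 0.2066007
n = ln(8.508772e+07) / 0.2066007 = 88.379

88.379


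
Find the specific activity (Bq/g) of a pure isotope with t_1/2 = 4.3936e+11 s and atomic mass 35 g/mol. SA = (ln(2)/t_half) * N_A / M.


lambda = ln(2) / t_half = ln(2) / 4.3936e+11 = 1.577629e-12 /s
SA = lambda * N_A / M
SA = 1.577629e-12 * 6.022e23 / 35
SA = 2.7144e+10 Bq/g

2.7144e+10


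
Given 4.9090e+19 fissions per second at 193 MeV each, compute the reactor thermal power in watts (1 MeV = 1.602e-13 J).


P = fission_rate * E_MeV * 1.602e-13
P = 4.9090e+19 * 193 * 1.602e-13
P = 1.5178e+09 W

1.5178e+09


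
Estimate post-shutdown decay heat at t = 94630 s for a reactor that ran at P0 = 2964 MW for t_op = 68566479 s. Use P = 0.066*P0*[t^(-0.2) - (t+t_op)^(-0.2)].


P/P0 = 0.066 * [t^(-0.2) - (t + t_op)^(-0.2)]
P/P0 = 0.066 * [94630^(-0.2) - (94630 + 68566479)^(-0.2)]
P/P0 = 0.066 * [0.1011100 - 0.02708057] = 0.004885942
P = 2964 * 0.004885942 = 14.482 MW

14.482


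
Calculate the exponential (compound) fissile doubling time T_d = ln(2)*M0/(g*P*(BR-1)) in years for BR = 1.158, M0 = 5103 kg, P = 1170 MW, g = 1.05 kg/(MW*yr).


Breeding gain G = BR - 1 = 1.158 - 1 = 0.158
Fissile production rate = g * P * G = 1.05 * 1170 * 0.158 = 194.103 kg/yr
T_d = ln(2) * M0 / (g * P * G)
T_d = ln(2) * 5103 / 194.103 = 18.223 yr

18.223


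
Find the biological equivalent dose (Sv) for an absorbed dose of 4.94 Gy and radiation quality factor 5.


H = D * Q
H = 4.94 * 5
H = 24.700 Sv

24.700


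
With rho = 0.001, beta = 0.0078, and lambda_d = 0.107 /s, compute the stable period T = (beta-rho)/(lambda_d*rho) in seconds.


T = (beta - rho) / (lambda_d * rho)
T = (0.0078 - 0.001) / (0.107 * 0.001)
T = 63.551 s

63.551


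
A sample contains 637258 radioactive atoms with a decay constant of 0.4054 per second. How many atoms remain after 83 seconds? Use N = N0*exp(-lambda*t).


N = N0 * exp(-lambda * t)
N = 637258 * exp(-0.4054 * 83)
N = 1.5527e-09

1.5527e-09


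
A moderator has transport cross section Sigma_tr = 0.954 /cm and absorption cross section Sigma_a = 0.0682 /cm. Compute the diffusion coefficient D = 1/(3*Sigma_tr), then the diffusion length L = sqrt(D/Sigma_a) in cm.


D = 1 / (3 * Sigma_tr) = 1 / (3 * 0.954) = 0.3494060 cm
L = sqrt(D / Sigma_a)
L = sqrt(0.3494060 / 0.0682)
L = 2.2635 cm

2.2635


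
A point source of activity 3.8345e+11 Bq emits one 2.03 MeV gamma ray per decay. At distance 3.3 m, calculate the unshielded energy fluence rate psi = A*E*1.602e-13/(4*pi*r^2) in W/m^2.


psi = A * E * 1.602e-13 / (4*pi*r^2)
psi = 3.8345e+11 * 2.03 * 1.602e-13 / (4*pi*3.3^2)
psi = 9.1123e-04 W/m^2

9.1123e-04


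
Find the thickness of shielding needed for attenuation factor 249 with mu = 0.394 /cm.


x = ln(factor) / mu
x = ln(249) / 0.394
x = 14.004 cm

14.004


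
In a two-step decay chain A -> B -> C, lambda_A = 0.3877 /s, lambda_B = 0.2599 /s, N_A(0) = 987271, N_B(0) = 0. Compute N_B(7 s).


N_B(t) = lambda_A * N_A0 / (lambda_B - lambda_A) * [exp(-lambda_A*t) - exp(-lambda_B*t)]
exp(-0.3877*7) = 0.06627782; exp(-0.2599*7) = 0.1621392
N_B = 0.3877 * 987271 / (0.2599 - 0.3877) * (0.06627782 - 0.1621392)
N_B = 287108

287108


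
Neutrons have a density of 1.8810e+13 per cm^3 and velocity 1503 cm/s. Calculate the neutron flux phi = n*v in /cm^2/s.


phi = n * v
phi = 1.8810e+13 * 1503
phi = 2.8271e+16 /cm^2/s

2.8271e+16


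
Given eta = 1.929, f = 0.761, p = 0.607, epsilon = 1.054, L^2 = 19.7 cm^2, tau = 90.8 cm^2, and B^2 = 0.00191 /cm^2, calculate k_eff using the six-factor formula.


k_inf = eta*f*p*eps = 1.929*0.761*0.607*1.054 = 0.9391743
P_TNL = 1/(1 + L^2*B^2) = 1/(1 + 19.7*0.00191) = 0.9637375
P_FNL = exp(-B^2*tau) = exp(-0.00191*90.8) = 0.8407777
k_eff = k_inf * P_TNL * P_FNL = 0.9391743 * 0.9637375 * 0.8407777
k_eff = 0.76100

0.76100


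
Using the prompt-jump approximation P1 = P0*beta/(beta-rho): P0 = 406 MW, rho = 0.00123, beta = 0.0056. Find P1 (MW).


P1/P0 = beta / (beta - rho)
P1/P0 = 0.0056 / (0.0056 - 0.00123) = 1.281465
P1 = 406 * 1.281465 = 520.27 MW

520.27


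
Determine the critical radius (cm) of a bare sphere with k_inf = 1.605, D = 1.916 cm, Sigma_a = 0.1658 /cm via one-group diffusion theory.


L^2 = D / Sigma_a = 1.916 / 0.1658 = 11.55609 cm^2
B_m^2 = (k_inf - 1) / L^2 = (1.605 - 1) / 11.55609 = 0.05235335 /cm^2
For a bare sphere: B_g = pi/R, so R_c = pi / sqrt(B_m^2)
R_c = pi / sqrt(0.05235335) = 13.730 cm

13.730


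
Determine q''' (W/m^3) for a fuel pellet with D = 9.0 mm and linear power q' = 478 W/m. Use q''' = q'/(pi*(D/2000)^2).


r = D / 2 / 1000 = 9.0 / 2 / 1000 = 0.0045 m
q''' = q' / (pi * r^2)
q''' = 478 / (pi * 0.0045^2)
q''' = 7.5137e+06 W/m^3

7.5137e+06


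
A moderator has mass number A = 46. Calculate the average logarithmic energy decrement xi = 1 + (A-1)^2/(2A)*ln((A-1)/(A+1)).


xi = 1 + (A-1)^2/(2A) * ln((A-1)/(A+1))
xi = 1 + (46-1)^2/(2*46) * ln((46-1)/(46 +1))
xi = 0.042855

0.042855


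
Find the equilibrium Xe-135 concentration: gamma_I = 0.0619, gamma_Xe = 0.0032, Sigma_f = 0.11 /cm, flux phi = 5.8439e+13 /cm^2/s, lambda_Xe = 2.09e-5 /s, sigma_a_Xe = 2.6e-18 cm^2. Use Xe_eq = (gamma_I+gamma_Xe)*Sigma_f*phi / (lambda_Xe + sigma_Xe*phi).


Xe_eq = (gamma_I + gamma_Xe) * Sigma_f * phi / (lambda_Xe + sigma_Xe * phi)
Numerator = (0.0619 + 0.0032) * 0.11 * 5.8439e+13 = 4.184817e+11
Denominator = 2.09e-5 + 2.6e-18 * 5.8439e+13 = 1.728414e-04
Xe_eq = 4.184817e+11 / 1.728414e-04 = 2.4212e+15 /cm^3

2.4212e+15


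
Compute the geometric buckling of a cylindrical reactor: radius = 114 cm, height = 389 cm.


B^2 = (2.405/R)^2 + (pi/H)^2
B^2 = (2.405/114)^2 + (pi/389)^2
B^2 = 5.1028e-04 /cm^2

5.1028e-04


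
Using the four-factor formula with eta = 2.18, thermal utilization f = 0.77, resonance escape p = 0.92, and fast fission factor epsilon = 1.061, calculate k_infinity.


k_inf = eta * f * p * epsilon
k_inf = 2.18 * 0.77 * 0.92 * 1.061
k_inf = 1.6385

1.6385


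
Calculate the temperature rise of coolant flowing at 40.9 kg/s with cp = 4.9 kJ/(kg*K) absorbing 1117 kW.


dT = Q / (m_dot * cp)
dT = 1117 / (40.9 * 4.9)
dT = 5.5736 C

5.5736


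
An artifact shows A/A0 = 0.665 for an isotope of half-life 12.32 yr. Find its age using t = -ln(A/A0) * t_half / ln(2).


lambda = ln(2) / t_half = ln(2) / 12.32 = 0.05626195 /yr
t = -ln(A/A0) / lambda
t = -ln(0.665) / 0.05626195
t = 7.2512 yr

7.2512


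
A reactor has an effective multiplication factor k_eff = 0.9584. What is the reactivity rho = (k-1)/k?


rho = (k_eff - 1) / k_eff
rho = (0.9584 - 1) / 0.9584
rho = -0.043406

-0.043406


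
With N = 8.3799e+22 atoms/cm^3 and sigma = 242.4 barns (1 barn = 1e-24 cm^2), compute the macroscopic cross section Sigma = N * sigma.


Sigma = N * sigma_barns * 1e-24
Sigma = 8.3799e+22 * 242.4 * 1e-24
Sigma = 20.313 /cm

20.313


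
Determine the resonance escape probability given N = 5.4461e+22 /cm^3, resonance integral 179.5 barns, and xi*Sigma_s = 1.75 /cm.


p = exp(-N * I * 1e-24 / (xi*Sigma_s))
p = exp(-5.4461e+22 * 179.5 * 1e-24 / 1.75)
p = 0.0037495

0.0037495


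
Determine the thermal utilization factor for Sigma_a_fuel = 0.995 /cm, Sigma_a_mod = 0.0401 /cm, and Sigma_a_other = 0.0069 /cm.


f = Sigma_a_fuel / (Sigma_a_fuel + Sigma_a_mod + Sigma_a_other)
f = 0.995 / (0.995 + 0.0401 + 0.0069)
f = 0.95489

0.95489


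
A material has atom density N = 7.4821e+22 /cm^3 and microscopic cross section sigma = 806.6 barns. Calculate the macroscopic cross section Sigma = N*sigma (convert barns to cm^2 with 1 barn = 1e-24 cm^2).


Sigma = N * sigma_barns * 1e-24
Sigma = 7.4821e+22 * 806.6 * 1e-24
Sigma = 60.351 /cm

60.351


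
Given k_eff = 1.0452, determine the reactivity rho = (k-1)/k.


rho = (k_eff - 1) / k_eff
rho = (1.0452 - 1) / 1.0452
rho = 0.043245

0.043245


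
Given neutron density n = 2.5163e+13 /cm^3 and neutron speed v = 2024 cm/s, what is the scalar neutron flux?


phi = n * v
phi = 2.5163e+13 * 2024
phi = 5.0930e+16 /cm^2/s

5.0930e+16


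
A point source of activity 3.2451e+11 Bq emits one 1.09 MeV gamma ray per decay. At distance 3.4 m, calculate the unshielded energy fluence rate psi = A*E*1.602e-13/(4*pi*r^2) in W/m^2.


psi = A * E * 1.602e-13 / (4*pi*r^2)
psi = 3.2451e+11 * 1.09 * 1.602e-13 / (4*pi*3.4^2)
psi = 3.9008e-04 W/m^2

3.9008e-04


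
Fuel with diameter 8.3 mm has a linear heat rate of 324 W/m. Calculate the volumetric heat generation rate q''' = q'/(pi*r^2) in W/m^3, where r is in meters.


r = D / 2 / 1000 = 8.3 / 2 / 1000 = 0.00415 m
q''' = q' / (pi * r^2)
q''' = 324 / (pi * 0.00415^2)
q''' = 5.9882e+06 W/m^3

5.9882e+06


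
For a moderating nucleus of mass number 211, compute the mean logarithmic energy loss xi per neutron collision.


xi = 1 + (A-1)^2/(2A) * ln((A-1)/(A+1))
xi = 1 + (211-1)^2/(2*211) * ln((211-1)/(211 +1))
xi = 0.0094488

0.0094488


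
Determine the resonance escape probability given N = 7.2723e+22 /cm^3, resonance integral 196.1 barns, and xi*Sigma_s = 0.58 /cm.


p = exp(-N * I * 1e-24 / (xi*Sigma_s))
p = exp(-7.2723e+22 * 196.1 * 1e-24 / 0.58)
p = 2.0971e-11

2.0971e-11


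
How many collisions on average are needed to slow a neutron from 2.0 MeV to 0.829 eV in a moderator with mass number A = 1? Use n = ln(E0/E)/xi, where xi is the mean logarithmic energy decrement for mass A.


xi = 1 + (A-1)^2/(2A)*ln((A-1)/(A+1)) = 1 (for A = 1)
n = ln(E0/E) / xi
n = ln(2.0e6 / 0.829) / 1
n = ln(2.412545e+06) / 1 = 14.696

14.696


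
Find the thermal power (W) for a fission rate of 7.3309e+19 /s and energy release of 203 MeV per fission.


P = fission_rate * E_MeV * 1.602e-13
P = 7.3309e+19 * 203 * 1.602e-13
P = 2.3841e+09 W

2.3841e+09


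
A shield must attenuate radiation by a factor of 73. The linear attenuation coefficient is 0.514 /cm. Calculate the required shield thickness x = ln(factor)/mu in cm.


x = ln(factor) / mu
x = ln(73) / 0.514
x = 8.3472 cm

8.3472


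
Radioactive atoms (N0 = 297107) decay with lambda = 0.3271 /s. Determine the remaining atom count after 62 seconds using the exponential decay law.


N = N0 * exp(-lambda * t)
N = 297107 * exp(-0.3271 * 62)
N = 4.6274e-04

4.6274e-04


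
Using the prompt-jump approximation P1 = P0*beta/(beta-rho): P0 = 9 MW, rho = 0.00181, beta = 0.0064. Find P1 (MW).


P1/P0 = beta / (beta - rho)
P1/P0 = 0.0064 / (0.0064 - 0.00181) = 1.394336
P1 = 9 * 1.394336 = 12.549 MW

12.549


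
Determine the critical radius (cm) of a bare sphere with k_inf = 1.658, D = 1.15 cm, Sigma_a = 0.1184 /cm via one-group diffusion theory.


L^2 = D / Sigma_a = 1.15 / 0.1184 = 9.712838 cm^2
B_m^2 = (k_inf - 1) / L^2 = (1.658 - 1) / 9.712838 = 0.06774539 /cm^2
For a bare sphere: B_g = pi/R, so R_c = pi / sqrt(B_m^2)
R_c = pi / sqrt(0.06774539) = 12.070 cm

12.070


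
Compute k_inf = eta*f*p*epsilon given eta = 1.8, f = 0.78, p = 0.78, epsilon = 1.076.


k_inf = eta * f * p * epsilon
k_inf = 1.8 * 0.78 * 0.78 * 1.076
k_inf = 1.1783

1.1783


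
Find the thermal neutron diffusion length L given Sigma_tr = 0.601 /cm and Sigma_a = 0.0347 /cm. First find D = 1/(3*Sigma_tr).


D = 1 / (3 * Sigma_tr) = 1 / (3 * 0.601) = 0.5546312 cm
L = sqrt(D / Sigma_a)
L = sqrt(0.5546312 / 0.0347)
L = 3.9980 cm

3.9980


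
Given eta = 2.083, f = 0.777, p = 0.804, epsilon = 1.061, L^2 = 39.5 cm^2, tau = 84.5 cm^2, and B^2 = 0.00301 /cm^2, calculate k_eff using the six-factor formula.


k_inf = eta*f*p*eps = 2.083*0.777*0.804*1.061 = 1.380644
P_TNL = 1/(1 + L^2*B^2) = 1/(1 + 39.5*0.00301) = 0.8937389
P_FNL = exp(-B^2*tau) = exp(-0.00301*84.5) = 0.7754242
k_eff = k_inf * P_TNL * P_FNL = 1.380644 * 0.8937389 * 0.7754242
k_eff = 0.95682

0.95682


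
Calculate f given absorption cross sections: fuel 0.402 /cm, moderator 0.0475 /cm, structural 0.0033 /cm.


f = Sigma_a_fuel / (Sigma_a_fuel + Sigma_a_mod + Sigma_a_other)
f = 0.402 / (0.402 + 0.0475 + 0.0033)
f = 0.88781

0.88781


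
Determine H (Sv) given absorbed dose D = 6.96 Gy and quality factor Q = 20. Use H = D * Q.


H = D * Q
H = 6.96 * 20
H = 139.20 Sv

139.20


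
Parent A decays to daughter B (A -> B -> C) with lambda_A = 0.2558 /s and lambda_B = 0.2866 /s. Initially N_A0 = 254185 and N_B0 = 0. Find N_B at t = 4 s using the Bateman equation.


N_B(t) = lambda_A * N_A0 / (lambda_B - lambda_A) * [exp(-lambda_A*t) - exp(-lambda_B*t)]
exp(-0.2558*4) = 0.3594429; exp(-0.2866*4) = 0.3177787
N_B = 0.2558 * 254185 / (0.2866 - 0.2558) * (0.3594429 - 0.3177787)
N_B = 87955

87955


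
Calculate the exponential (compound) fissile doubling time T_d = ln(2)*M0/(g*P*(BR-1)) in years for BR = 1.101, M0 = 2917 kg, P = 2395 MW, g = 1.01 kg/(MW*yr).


Breeding gain G = BR - 1 = 1.101 - 1 = 0.101
Fissile production rate = g * P * G = 1.01 * 2395 * 0.101 = 244.31395 kg/yr
T_d = ln(2) * M0 / (g * P * G)
T_d = ln(2) * 2917 / 244.31395 = 8.2759 yr

8.2759


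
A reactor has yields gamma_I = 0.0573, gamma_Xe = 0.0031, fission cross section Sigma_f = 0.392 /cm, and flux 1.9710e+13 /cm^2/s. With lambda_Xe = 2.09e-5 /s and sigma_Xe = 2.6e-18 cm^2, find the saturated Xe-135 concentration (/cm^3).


Xe_eq = (gamma_I + gamma_Xe) * Sigma_f * phi / (lambda_Xe + sigma_Xe * phi)
Numerator = (0.0573 + 0.0031) * 0.392 * 1.9710e+13 = 4.666697e+11
Denominator = 2.09e-5 + 2.6e-18 * 1.9710e+13 = 7.214600e-05
Xe_eq = 4.666697e+11 / 7.214600e-05 = 6.4684e+15 /cm^3

6.4684e+15


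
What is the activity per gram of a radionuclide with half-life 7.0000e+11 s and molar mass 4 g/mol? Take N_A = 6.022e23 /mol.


lambda = ln(2) / t_half = ln(2) / 7.0000e+11 = 9.902103e-13 /s
SA = lambda * N_A / M
SA = 9.902103e-13 * 6.022e23 / 4
SA = 1.4908e+11 Bq/g

1.4908e+11


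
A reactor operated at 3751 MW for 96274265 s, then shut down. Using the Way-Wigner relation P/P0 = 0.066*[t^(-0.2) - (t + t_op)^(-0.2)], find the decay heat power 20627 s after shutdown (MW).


P/P0 = 0.066 * [t^(-0.2) - (t + t_op)^(-0.2)]
P/P0 = 0.066 * [20627^(-0.2) - (20627 + 96274265)^(-0.2)]
P/P0 = 0.066 * [0.1371238 - 0.02530925] = 0.007379760
P = 3751 * 0.007379760 = 27.681 MW

27.681


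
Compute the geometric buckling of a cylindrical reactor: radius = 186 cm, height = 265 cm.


B^2 = (2.405/R)^2 + (pi/H)^2
B^2 = (2.405/186)^2 + (pi/265)^2
B^2 = 3.0773e-04 /cm^2

3.0773e-04


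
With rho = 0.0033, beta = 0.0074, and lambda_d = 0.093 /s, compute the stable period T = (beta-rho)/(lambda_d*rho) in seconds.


T = (beta - rho) / (lambda_d * rho)
T = (0.0074 - 0.0033) / (0.093 * 0.0033)
T = 13.359 s

13.359


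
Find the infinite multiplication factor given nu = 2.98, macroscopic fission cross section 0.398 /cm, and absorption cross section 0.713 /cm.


k_inf = nu * Sigma_f / Sigma_a
k_inf = 2.98 * 0.398 / 0.713
k_inf = 1.6635

1.6635


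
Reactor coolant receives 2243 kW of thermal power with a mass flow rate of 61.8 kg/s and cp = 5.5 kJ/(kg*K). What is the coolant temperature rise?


dT = Q / (m_dot * cp)
dT = 2243 / (61.8 * 5.5)
dT = 6.5990 C

6.5990


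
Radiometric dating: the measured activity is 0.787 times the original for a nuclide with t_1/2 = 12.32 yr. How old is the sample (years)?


lambda = ln(2) / t_half = ln(2) / 12.32 = 0.05626195 /yr
t = -ln(A/A0) / lambda
t = -ln(0.787) / 0.05626195
t = 4.2574 yr

4.2574


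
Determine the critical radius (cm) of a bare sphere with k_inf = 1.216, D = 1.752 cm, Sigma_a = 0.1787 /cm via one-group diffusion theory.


L^2 = D / Sigma_a = 1.752 / 0.1787 = 9.804141 cm^2
B_m^2 = (k_inf - 1) / L^2 = (1.216 - 1) / 9.804141 = 0.02203151 /cm^2
For a bare sphere: B_g = pi/R, so R_c = pi / sqrt(B_m^2)
R_c = pi / sqrt(0.02203151) = 21.165 cm

21.165


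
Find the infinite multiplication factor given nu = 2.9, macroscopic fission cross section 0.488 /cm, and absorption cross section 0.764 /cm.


k_inf = nu * Sigma_f / Sigma_a
k_inf = 2.9 * 0.488 / 0.764
k_inf = 1.8524

1.8524


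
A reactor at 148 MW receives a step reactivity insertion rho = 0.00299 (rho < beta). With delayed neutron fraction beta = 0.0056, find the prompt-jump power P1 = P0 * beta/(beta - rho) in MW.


P1/P0 = beta / (beta - rho)
P1/P0 = 0.0056 / (0.0056 - 0.00299) = 2.145594
P1 = 148 * 2.145594 = 317.55 MW

317.55


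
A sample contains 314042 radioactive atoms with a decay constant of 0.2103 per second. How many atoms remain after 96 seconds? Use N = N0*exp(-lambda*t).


N = N0 * exp(-lambda * t)
N = 314042 * exp(-0.2103 * 96)
N = 5.3592e-04

5.3592e-04


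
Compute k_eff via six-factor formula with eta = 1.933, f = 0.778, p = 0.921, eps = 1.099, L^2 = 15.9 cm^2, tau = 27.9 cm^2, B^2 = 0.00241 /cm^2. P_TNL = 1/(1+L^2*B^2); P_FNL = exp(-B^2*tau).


k_inf = eta*f*p*eps = 1.933*0.778*0.921*1.099 = 1.522190
P_TNL = 1/(1 + L^2*B^2) = 1/(1 + 15.9*0.00241) = 0.9630952
P_FNL = exp(-B^2*tau) = exp(-0.00241*27.9) = 0.9349717
k_eff = k_inf * P_TNL * P_FNL = 1.522190 * 0.9630952 * 0.9349717
k_eff = 1.3707

1.3707


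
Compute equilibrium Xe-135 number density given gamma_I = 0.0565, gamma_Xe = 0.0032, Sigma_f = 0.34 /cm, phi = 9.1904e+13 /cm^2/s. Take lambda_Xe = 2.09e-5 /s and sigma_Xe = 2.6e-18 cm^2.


Xe_eq = (gamma_I + gamma_Xe) * Sigma_f * phi / (lambda_Xe + sigma_Xe * phi)
Numerator = (0.0565 + 0.0032) * 0.34 * 9.1904e+13 = 1.865467e+12
Denominator = 2.09e-5 + 2.6e-18 * 9.1904e+13 = 2.598504e-04
Xe_eq = 1.865467e+12 / 2.598504e-04 = 7.1790e+15 /cm^3

7.1790e+15


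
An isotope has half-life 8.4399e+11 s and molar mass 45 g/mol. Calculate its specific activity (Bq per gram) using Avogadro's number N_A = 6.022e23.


lambda = ln(2) / t_half = ln(2) / 8.4399e+11 = 8.212742e-13 /s
SA = lambda * N_A / M
SA = 8.212742e-13 * 6.022e23 / 45
SA = 1.0990e+10 Bq/g

1.0990e+10


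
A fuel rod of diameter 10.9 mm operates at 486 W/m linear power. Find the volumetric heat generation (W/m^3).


r = D / 2 / 1000 = 10.9 / 2 / 1000 = 0.00545 m
q''' = q' / (pi * r^2)
q''' = 486 / (pi * 0.00545^2)
q''' = 5.2083e+06 W/m^3

5.2083e+06


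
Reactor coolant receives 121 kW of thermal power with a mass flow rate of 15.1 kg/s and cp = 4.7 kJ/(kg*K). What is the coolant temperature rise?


dT = Q / (m_dot * cp)
dT = 121 / (15.1 * 4.7)
dT = 1.7049 C

1.7049


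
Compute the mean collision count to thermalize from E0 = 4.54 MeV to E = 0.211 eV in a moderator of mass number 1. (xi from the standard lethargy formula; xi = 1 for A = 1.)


xi = 1 + (A-1)^2/(2A)*ln((A-1)/(A+1)) = 1 (for A = 1)
n = ln(E0/E) / xi
n = ln(4.54e6 / 0.211) / 1
n = ln(2.151659e+07) / 1 = 16.884

16.884


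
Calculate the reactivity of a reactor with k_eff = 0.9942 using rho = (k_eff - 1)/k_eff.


rho = (k_eff - 1) / k_eff
rho = (0.9942 - 1) / 0.9942
rho = -0.0058338

-0.0058338


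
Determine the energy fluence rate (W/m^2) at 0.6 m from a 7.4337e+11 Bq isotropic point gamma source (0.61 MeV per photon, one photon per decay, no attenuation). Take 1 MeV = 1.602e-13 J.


psi = A * E * 1.602e-13 / (4*pi*r^2)
psi = 7.4337e+11 * 0.61 * 1.602e-13 / (4*pi*0.6^2)
psi = 0.016058 W/m^2

0.016058


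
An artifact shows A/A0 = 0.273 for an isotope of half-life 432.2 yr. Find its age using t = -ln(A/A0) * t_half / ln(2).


lambda = ln(2) / t_half = ln(2) / 432.2 = 0.001603765 /yr
t = -ln(A/A0) / lambda
t = -ln(0.273) / 0.001603765
t = 809.52 yr

809.52


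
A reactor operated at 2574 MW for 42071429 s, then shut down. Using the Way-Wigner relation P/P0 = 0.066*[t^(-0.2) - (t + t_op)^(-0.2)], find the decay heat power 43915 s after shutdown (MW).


P/P0 = 0.066 * [t^(-0.2) - (t + t_op)^(-0.2)]
P/P0 = 0.066 * [43915^(-0.2) - (43915 + 42071429)^(-0.2)]
P/P0 = 0.066 * [0.1178901 - 0.02986152] = 0.005809886
P = 2574 * 0.005809886 = 14.955 MW

14.955


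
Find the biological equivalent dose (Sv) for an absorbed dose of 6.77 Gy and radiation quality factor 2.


H = D * Q
H = 6.77 * 2
H = 13.540 Sv

13.540


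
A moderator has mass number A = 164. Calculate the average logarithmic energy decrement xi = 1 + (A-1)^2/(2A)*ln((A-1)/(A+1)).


xi = 1 + (A-1)^2/(2A) * ln((A-1)/(A+1))
xi = 1 + (164-1)^2/(2*164) * ln((164-1)/(164 +1))
xi = 0.012146

0.012146


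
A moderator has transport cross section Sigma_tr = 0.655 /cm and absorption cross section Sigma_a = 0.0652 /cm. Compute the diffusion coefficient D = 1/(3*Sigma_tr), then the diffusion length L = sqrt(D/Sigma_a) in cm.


D = 1 / (3 * Sigma_tr) = 1 / (3 * 0.655) = 0.5089059 cm
L = sqrt(D / Sigma_a)
L = sqrt(0.5089059 / 0.0652)
L = 2.7938 cm

2.7938


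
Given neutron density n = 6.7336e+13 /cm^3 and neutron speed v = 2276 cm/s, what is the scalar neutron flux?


phi = n * v
phi = 6.7336e+13 * 2276
phi = 1.5326e+17 /cm^2/s

1.5326e+17


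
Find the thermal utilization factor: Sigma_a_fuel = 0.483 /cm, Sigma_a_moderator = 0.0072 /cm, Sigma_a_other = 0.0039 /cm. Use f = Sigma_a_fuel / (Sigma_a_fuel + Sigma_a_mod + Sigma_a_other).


f = Sigma_a_fuel / (Sigma_a_fuel + Sigma_a_mod + Sigma_a_other)
f = 0.483 / (0.483 + 0.0072 + 0.0039)
f = 0.97753

0.97753


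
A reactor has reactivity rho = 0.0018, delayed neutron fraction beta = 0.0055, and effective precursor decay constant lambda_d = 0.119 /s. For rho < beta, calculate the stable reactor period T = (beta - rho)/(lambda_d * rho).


T = (beta - rho) / (lambda_d * rho)
T = (0.0055 - 0.0018) / (0.119 * 0.0018)
T = 17.274 s

17.274


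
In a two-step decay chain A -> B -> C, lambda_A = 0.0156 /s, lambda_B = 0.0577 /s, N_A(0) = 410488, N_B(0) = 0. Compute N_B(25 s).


N_B(t) = lambda_A * N_A0 / (lambda_B - lambda_A) * [exp(-lambda_A*t) - exp(-lambda_B*t)]
exp(-0.0156*25) = 0.6770569; exp(-0.0577*25) = 0.2363362
N_B = 0.0156 * 410488 / (0.0577 - 0.0156) * (0.6770569 - 0.2363362)
N_B = 67036

67036


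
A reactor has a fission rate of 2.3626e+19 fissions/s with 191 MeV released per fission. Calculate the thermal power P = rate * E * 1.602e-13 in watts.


P = fission_rate * E_MeV * 1.602e-13
P = 2.3626e+19 * 191 * 1.602e-13
P = 7.2291e+08 W

7.2291e+08


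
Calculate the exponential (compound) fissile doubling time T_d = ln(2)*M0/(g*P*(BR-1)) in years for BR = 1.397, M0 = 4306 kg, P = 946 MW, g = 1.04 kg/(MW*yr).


Breeding gain G = BR - 1 = 1.397 - 1 = 0.397
Fissile production rate = g * P * G = 1.04 * 946 * 0.397 = 390.58448 kg/yr
T_d = ln(2) * M0 / (g * P * G)
T_d = ln(2) * 4306 / 390.58448 = 7.6416 yr

7.6416


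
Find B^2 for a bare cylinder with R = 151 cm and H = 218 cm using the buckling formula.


B^2 = (2.405/R)^2 + (pi/H)^2
B^2 = (2.405/151)^2 + (pi/218)^2
B^2 = 4.6135e-04 /cm^2

4.6135e-04


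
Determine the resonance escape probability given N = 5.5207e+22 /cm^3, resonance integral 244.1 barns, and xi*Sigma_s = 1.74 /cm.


p = exp(-N * I * 1e-24 / (xi*Sigma_s))
p = exp(-5.5207e+22 * 244.1 * 1e-24 / 1.74)
p = 4.3297e-04

4.3297e-04


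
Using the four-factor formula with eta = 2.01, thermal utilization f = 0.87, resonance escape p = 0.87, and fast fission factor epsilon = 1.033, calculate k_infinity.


k_inf = eta * f * p * epsilon
k_inf = 2.01 * 0.87 * 0.87 * 1.033
k_inf = 1.5716

1.5716


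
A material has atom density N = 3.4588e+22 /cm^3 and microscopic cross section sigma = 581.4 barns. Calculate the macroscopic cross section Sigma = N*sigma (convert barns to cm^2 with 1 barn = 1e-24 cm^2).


Sigma = N * sigma_barns * 1e-24
Sigma = 3.4588e+22 * 581.4 * 1e-24
Sigma = 20.109 /cm

20.109


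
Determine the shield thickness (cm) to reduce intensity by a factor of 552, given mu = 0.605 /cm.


x = ln(factor) / mu
x = ln(552) / 0.605
x = 10.436 cm

10.436


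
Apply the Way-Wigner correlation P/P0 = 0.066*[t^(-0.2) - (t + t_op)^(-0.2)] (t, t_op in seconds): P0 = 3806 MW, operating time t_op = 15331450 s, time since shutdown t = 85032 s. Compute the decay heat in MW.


P/P0 = 0.066 * [t^(-0.2) - (t + t_op)^(-0.2)]
P/P0 = 0.066 * [85032^(-0.2) - (85032 + 15331450)^(-0.2)]
P/P0 = 0.066 * [0.1032960 - 0.03650925] = 0.004407926
P = 3806 * 0.004407926 = 16.777 MW

16.777


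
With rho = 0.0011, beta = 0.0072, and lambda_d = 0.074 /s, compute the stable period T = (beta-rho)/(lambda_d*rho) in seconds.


T = (beta - rho) / (lambda_d * rho)
T = (0.0072 - 0.0011) / (0.074 * 0.0011)
T = 74.939 s

74.939


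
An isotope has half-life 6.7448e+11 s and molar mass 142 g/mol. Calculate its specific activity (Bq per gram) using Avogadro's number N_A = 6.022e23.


lambda = ln(2) / t_half = ln(2) / 6.7448e+11 = 1.027676e-12 /s
SA = lambda * N_A / M
SA = 1.027676e-12 * 6.022e23 / 142
SA = 4.3582e+09 Bq/g

4.3582e+09


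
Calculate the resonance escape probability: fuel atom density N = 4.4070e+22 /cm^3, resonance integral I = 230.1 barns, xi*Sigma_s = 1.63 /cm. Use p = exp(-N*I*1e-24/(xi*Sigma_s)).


p = exp(-N * I * 1e-24 / (xi*Sigma_s))
p = exp(-4.4070e+22 * 230.1 * 1e-24 / 1.63)
p = 0.0019869

0.0019869


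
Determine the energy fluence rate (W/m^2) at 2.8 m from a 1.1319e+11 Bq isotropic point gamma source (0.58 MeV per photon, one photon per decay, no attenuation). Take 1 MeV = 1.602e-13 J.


psi = A * E * 1.602e-13 / (4*pi*r^2)
psi = 1.1319e+11 * 0.58 * 1.602e-13 / (4*pi*2.8^2)
psi = 1.0675e-04 W/m^2

1.0675e-04


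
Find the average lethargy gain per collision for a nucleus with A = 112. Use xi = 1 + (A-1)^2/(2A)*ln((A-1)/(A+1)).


xi = 1 + (A-1)^2/(2A) * ln((A-1)/(A+1))
xi = 1 + (112-1)^2/(2*112) * ln((112-1)/(112 +1))
xi = 0.017751

0.017751


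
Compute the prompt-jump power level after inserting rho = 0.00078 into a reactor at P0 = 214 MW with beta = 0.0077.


P1/P0 = beta / (beta - rho)
P1/P0 = 0.0077 / (0.0077 - 0.00078) = 1.112717
P1 = 214 * 1.112717 = 238.12 MW

238.12


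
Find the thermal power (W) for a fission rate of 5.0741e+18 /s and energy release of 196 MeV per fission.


P = fission_rate * E_MeV * 1.602e-13
P = 5.0741e+18 * 196 * 1.602e-13
P = 1.5932e+08 W

1.5932e+08


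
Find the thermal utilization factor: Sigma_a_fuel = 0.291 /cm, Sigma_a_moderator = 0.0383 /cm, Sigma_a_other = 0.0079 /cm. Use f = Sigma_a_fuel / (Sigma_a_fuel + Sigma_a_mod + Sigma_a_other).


f = Sigma_a_fuel / (Sigma_a_fuel + Sigma_a_mod + Sigma_a_other)
f = 0.291 / (0.291 + 0.0383 + 0.0079)
f = 0.86299

0.86299


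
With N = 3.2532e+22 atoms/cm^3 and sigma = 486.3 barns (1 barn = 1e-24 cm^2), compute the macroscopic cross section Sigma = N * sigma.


Sigma = N * sigma_barns * 1e-24
Sigma = 3.2532e+22 * 486.3 * 1e-24
Sigma = 15.820 /cm

15.820


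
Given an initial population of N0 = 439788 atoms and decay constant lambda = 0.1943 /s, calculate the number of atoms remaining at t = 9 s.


N = N0 * exp(-lambda * t)
N = 439788 * exp(-0.1943 * 9)
N = 76523

76523


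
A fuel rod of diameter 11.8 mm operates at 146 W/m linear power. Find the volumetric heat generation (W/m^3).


r = D / 2 / 1000 = 11.8 / 2 / 1000 = 0.0059 m
q''' = q' / (pi * r^2)
q''' = 146 / (pi * 0.0059^2)
q''' = 1.3351e+06 W/m^3

1.3351e+06


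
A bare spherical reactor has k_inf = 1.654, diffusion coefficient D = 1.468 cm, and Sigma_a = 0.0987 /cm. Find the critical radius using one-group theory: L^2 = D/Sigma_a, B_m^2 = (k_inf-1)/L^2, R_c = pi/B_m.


L^2 = D / Sigma_a = 1.468 / 0.0987 = 14.87335 cm^2
B_m^2 = (k_inf - 1) / L^2 = (1.654 - 1) / 14.87335 = 0.04397126 /cm^2
For a bare sphere: B_g = pi/R, so R_c = pi / sqrt(B_m^2)
R_c = pi / sqrt(0.04397126) = 14.982 cm

14.982


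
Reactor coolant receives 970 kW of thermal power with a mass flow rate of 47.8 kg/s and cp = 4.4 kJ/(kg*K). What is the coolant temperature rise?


dT = Q / (m_dot * cp)
dT = 970 / (47.8 * 4.4)
dT = 4.6120 C

4.6120


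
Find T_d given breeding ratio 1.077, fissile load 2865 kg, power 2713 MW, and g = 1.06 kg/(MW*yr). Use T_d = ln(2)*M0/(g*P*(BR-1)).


Breeding gain G = BR - 1 = 1.077 - 1 = 0.077
Fissile production rate = g * P * G = 1.06 * 2713 * 0.077 = 221.43506 kg/yr
T_d = ln(2) * M0 / (g * P * G)
T_d = ln(2) * 2865 / 221.43506 = 8.9682 yr

8.9682


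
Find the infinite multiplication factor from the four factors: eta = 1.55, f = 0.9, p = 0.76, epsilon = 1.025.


k_inf = eta * f * p * epsilon
k_inf = 1.55 * 0.9 * 0.76 * 1.025
k_inf = 1.0867

1.0867


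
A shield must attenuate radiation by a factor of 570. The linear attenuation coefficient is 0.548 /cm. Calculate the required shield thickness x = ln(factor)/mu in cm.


x = ln(factor) / mu
x = ln(570) / 0.548
x = 11.580 cm

11.580


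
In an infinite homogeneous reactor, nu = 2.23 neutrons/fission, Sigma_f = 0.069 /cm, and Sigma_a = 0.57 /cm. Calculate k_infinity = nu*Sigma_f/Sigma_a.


k_inf = nu * Sigma_f / Sigma_a
k_inf = 2.23 * 0.069 / 0.57
k_inf = 0.26995

0.26995


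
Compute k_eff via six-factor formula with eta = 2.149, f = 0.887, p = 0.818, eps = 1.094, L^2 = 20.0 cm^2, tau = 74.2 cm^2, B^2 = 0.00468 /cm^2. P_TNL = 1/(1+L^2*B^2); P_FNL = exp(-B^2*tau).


k_inf = eta*f*p*eps = 2.149*0.887*0.818*1.094 = 1.705810
P_TNL = 1/(1 + L^2*B^2) = 1/(1 + 20.0*0.00468) = 0.9144111
P_FNL = exp(-B^2*tau) = exp(-0.00468*74.2) = 0.7066244
k_eff = k_inf * P_TNL * P_FNL = 1.705810 * 0.9144111 * 0.7066244
k_eff = 1.1022

1.1022


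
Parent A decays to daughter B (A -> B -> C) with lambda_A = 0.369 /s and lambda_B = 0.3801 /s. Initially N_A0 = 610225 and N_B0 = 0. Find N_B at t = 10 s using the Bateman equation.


N_B(t) = lambda_A * N_A0 / (lambda_B - lambda_A) * [exp(-lambda_A*t) - exp(-lambda_B*t)]
exp(-0.369*10) = 0.02497200; exp(-0.3801*10) = 0.02234841
N_B = 0.369 * 610225 / (0.3801 - 0.369) * (0.02497200 - 0.02234841)
N_B = 53222

53222


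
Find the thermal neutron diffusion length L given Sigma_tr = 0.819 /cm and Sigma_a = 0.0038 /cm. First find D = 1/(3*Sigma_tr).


D = 1 / (3 * Sigma_tr) = 1 / (3 * 0.819) = 0.4070004 cm
L = sqrt(D / Sigma_a)
L = sqrt(0.4070004 / 0.0038)
L = 10.349 cm

10.349


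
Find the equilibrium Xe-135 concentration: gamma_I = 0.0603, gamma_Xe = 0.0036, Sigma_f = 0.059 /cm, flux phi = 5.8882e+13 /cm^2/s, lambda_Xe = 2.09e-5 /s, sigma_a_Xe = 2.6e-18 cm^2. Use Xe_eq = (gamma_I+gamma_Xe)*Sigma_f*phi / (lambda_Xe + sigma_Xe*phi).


Xe_eq = (gamma_I + gamma_Xe) * Sigma_f * phi / (lambda_Xe + sigma_Xe * phi)
Numerator = (0.0603 + 0.0036) * 0.059 * 5.8882e+13 = 2.219910e+11
Denominator = 2.09e-5 + 2.6e-18 * 5.8882e+13 = 1.739932e-04
Xe_eq = 2.219910e+11 / 1.739932e-04 = 1.2759e+15 /cm^3

1.2759e+15


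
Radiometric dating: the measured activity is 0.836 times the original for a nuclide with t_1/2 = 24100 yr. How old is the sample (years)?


lambda = ln(2) / t_half = ln(2) / 24100 = 2.876129e-05 /yr
t = -ln(A/A0) / lambda
t = -ln(0.836) / 2.876129e-05
t = 6228.0 yr

6228.0


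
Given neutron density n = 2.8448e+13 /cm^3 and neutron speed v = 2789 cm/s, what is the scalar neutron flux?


phi = n * v
phi = 2.8448e+13 * 2789
phi = 7.9341e+16 /cm^2/s

7.9341e+16


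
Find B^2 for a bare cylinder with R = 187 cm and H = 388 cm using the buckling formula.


B^2 = (2.405/R)^2 + (pi/H)^2
B^2 = (2.405/187)^2 + (pi/388)^2
B^2 = 2.3096e-04 /cm^2

2.3096e-04


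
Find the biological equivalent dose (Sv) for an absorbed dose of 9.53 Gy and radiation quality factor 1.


H = D * Q
H = 9.53 * 1
H = 9.5300 Sv

9.5300
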